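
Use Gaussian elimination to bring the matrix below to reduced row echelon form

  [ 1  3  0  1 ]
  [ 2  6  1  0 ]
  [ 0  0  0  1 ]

ρ2 -> ρ2 − 2·ρ1
  [ 1  3  0   1 ]
  [ 0  0  1  -2 ]
  [ 0  0  0   1 ]
ρ2 -> ρ2 + 2·ρ3
  [ 1  3  0  1 ]
  [ 0  0  1  0 ]
  [ 0  0  0  1 ]
ρ1 -> ρ1 − ρ3
  [ 1  3  0  0 ]
  [ 0  0  1  0 ]
  [ 0  0  0  1 ]

[[1, 3, 0, 0], [0, 0, 1, 0], [0, 0, 0, 1]]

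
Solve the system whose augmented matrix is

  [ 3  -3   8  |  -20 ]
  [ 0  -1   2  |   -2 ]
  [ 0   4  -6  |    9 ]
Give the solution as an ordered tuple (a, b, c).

(-5, 3, 1/2)

ρ1 ← 1/3·ρ1
ρ2 ← -1·ρ2
ρ3 ← ρ3 − 4·ρ2
ρ3 ← 1/2·ρ3
ρ2 ← ρ2 + 2·ρ3
ρ1 ← ρ1 − 8/3·ρ3
ρ1 ← ρ1 + ρ2
Reading off the last column: a = -5, b = 3, c = 1/2.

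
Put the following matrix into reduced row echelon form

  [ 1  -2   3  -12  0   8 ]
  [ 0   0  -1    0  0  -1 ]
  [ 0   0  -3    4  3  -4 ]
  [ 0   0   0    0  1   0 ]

ρ2 -> -1·ρ2
  [ 1  -2   3  -12  0   8 ]
  [ 0   0   1    0  0   1 ]
  [ 0   0  -3    4  3  -4 ]
  [ 0   0   0    0  1   0 ]
ρ3 -> ρ3 + 3·ρ2
  [ 1  -2  3  -12  0   8 ]
  [ 0   0  1    0  0   1 ]
  [ 0   0  0    4  3  -1 ]
  [ 0   0  0    0  1   0 ]
ρ3 -> 1/4·ρ3
  [ 1  -2  3  -12    0     8 ]
  [ 0   0  1    0    0     1 ]
  [ 0   0  0    1  3/4  -1/4 ]
  [ 0   0  0    0    1     0 ]
ρ3 -> ρ3 − 3/4·ρ4
  [ 1  -2  3  -12  0     8 ]
  [ 0   0  1    0  0     1 ]
  [ 0   0  0    1  0  -1/4 ]
  [ 0   0  0    0  1     0 ]
ρ1 -> ρ1 + 12·ρ3
  [ 1  -2  3  0  0     5 ]
  [ 0   0  1  0  0     1 ]
  [ 0   0  0  1  0  -1/4 ]
  [ 0   0  0  0  1     0 ]
ρ1 -> ρ1 − 3·ρ2
  [ 1  -2  0  0  0     2 ]
  [ 0   0  1  0  0     1 ]
  [ 0   0  0  1  0  -1/4 ]
  [ 0   0  0  0  1     0 ]

[[1, -2, 0, 0, 0, 2], [0, 0, 1, 0, 0, 1], [0, 0, 0, 1, 0, -1/4], [0, 0, 0, 0, 1, 0]]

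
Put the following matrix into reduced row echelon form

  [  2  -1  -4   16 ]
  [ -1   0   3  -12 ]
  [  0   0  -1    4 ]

r1 ← 1/2·r1
  [  1  -1/2  -2    8 ]
  [ -1     0   3  -12 ]
  [  0     0  -1    4 ]
r2 ← r2 + r1
  [ 1  -1/2  -2   8 ]
  [ 0  -1/2   1  -4 ]
  [ 0     0  -1   4 ]
r2 ← -2·r2
  [ 1  -1/2  -2  8 ]
  [ 0     1  -2  8 ]
  [ 0     0  -1  4 ]
r3 ← -1·r3
  [ 1  -1/2  -2   8 ]
  [ 0     1  -2   8 ]
  [ 0     0   1  -4 ]
r2 ← r2 + 2·r3
  [ 1  -1/2  -2   8 ]
  [ 0     1   0   0 ]
  [ 0     0   1  -4 ]
r1 ← r1 + 2·r3
  [ 1  -1/2  0   0 ]
  [ 0     1  0   0 ]
  [ 0     0  1  -4 ]
r1 ← r1 + 1/2·r2
  [ 1  0  0   0 ]
  [ 0  1  0   0 ]
  [ 0  0  1  -4 ]

[[1, 0, 0, 0], [0, 1, 0, 0], [0, 0, 1, -4]]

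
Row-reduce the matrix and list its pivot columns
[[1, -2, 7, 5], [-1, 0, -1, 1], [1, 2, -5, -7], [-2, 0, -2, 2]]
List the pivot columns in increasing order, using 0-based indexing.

Add ρ1 to ρ2.
  [  1  -2   7   5 ]
  [  0  -2   6   6 ]
  [  1   2  -5  -7 ]
  [ -2   0  -2   2 ]
Subtract ρ1 from ρ3.
  [  1  -2    7    5 ]
  [  0  -2    6    6 ]
  [  0   4  -12  -12 ]
  [ -2   0   -2    2 ]
Add 2 times ρ1 to ρ4.
  [ 1  -2    7    5 ]
  [ 0  -2    6    6 ]
  [ 0   4  -12  -12 ]
  [ 0  -4   12   12 ]
Multiply ρ2 by -1/2.
  [ 1  -2    7    5 ]
  [ 0   1   -3   -3 ]
  [ 0   4  -12  -12 ]
  [ 0  -4   12   12 ]
Subtract 4 times ρ2 from ρ3.
  [ 1  -2   7   5 ]
  [ 0   1  -3  -3 ]
  [ 0   0   0   0 ]
  [ 0  -4  12  12 ]
Add 4 times ρ2 to ρ4.
  [ 1  -2   7   5 ]
  [ 0   1  -3  -3 ]
  [ 0   0   0   0 ]
  [ 0   0   0   0 ]
Add 2 times ρ2 to ρ1.
  [ 1  0   1  -1 ]
  [ 0  1  -3  -3 ]
  [ 0  0   0   0 ]
  [ 0  0   0   0 ]
Pivot columns are the columns containing a leading 1.

0, 1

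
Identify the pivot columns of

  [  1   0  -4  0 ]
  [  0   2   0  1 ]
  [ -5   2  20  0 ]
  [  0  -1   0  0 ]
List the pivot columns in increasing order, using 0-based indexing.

0, 1, 3

R3 → R3 + 5·R1
  [ 1   0  -4  0 ]
  [ 0   2   0  1 ]
  [ 0   2   0  0 ]
  [ 0  -1   0  0 ]
R2 → 1/2·R2
  [ 1   0  -4    0 ]
  [ 0   1   0  1/2 ]
  [ 0   2   0    0 ]
  [ 0  -1   0    0 ]
R3 → R3 − 2·R2
  [ 1   0  -4    0 ]
  [ 0   1   0  1/2 ]
  [ 0   0   0   -1 ]
  [ 0  -1   0    0 ]
R4 → R4 + R2
  [ 1  0  -4    0 ]
  [ 0  1   0  1/2 ]
  [ 0  0   0   -1 ]
  [ 0  0   0  1/2 ]
R3 → -1·R3
  [ 1  0  -4    0 ]
  [ 0  1   0  1/2 ]
  [ 0  0   0    1 ]
  [ 0  0   0  1/2 ]
R4 → R4 − 1/2·R3
  [ 1  0  -4    0 ]
  [ 0  1   0  1/2 ]
  [ 0  0   0    1 ]
  [ 0  0   0    0 ]
R2 → R2 − 1/2·R3
  [ 1  0  -4  0 ]
  [ 0  1   0  0 ]
  [ 0  0   0  1 ]
  [ 0  0   0  0 ]
Pivot columns are the columns containing a leading 1.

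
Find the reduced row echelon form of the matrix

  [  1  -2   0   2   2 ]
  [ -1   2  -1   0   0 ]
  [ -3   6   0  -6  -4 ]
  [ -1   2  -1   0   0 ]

r2 → r2 + r1
  [  1  -2   0   2   2 ]
  [  0   0  -1   2   2 ]
  [ -3   6   0  -6  -4 ]
  [ -1   2  -1   0   0 ]
r3 → r3 + 3·r1
  [  1  -2   0  2  2 ]
  [  0   0  -1  2  2 ]
  [  0   0   0  0  2 ]
  [ -1   2  -1  0  0 ]
r4 → r4 + r1
  [ 1  -2   0  2  2 ]
  [ 0   0  -1  2  2 ]
  [ 0   0   0  0  2 ]
  [ 0   0  -1  2  2 ]
r2 → -1·r2
  [ 1  -2   0   2   2 ]
  [ 0   0   1  -2  -2 ]
  [ 0   0   0   0   2 ]
  [ 0   0  -1   2   2 ]
r4 → r4 + r2
  [ 1  -2  0   2   2 ]
  [ 0   0  1  -2  -2 ]
  [ 0   0  0   0   2 ]
  [ 0   0  0   0   0 ]
r3 → 1/2·r3
  [ 1  -2  0   2   2 ]
  [ 0   0  1  -2  -2 ]
  [ 0   0  0   0   1 ]
  [ 0   0  0   0   0 ]
r2 → r2 + 2·r3
  [ 1  -2  0   2  2 ]
  [ 0   0  1  -2  0 ]
  [ 0   0  0   0  1 ]
  [ 0   0  0   0  0 ]
r1 → r1 − 2·r3
  [ 1  -2  0   2  0 ]
  [ 0   0  1  -2  0 ]
  [ 0   0  0   0  1 ]
  [ 0   0  0   0  0 ]

[[1, -2, 0, 2, 0], [0, 0, 1, -2, 0], [0, 0, 0, 0, 1], [0, 0, 0, 0, 0]]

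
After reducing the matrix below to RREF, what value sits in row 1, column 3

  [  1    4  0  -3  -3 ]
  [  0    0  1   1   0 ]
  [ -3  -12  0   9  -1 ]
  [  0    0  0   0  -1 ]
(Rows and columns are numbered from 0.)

1

R3 -> R3 + 3·R1
  [ 1  4  0  -3   -3 ]
  [ 0  0  1   1    0 ]
  [ 0  0  0   0  -10 ]
  [ 0  0  0   0   -1 ]
R3 -> -1/10·R3
  [ 1  4  0  -3  -3 ]
  [ 0  0  1   1   0 ]
  [ 0  0  0   0   1 ]
  [ 0  0  0   0  -1 ]
R4 -> R4 + R3
  [ 1  4  0  -3  -3 ]
  [ 0  0  1   1   0 ]
  [ 0  0  0   0   1 ]
  [ 0  0  0   0   0 ]
R1 -> R1 + 3·R3
  [ 1  4  0  -3  0 ]
  [ 0  0  1   1  0 ]
  [ 0  0  0   0  1 ]
  [ 0  0  0   0  0 ]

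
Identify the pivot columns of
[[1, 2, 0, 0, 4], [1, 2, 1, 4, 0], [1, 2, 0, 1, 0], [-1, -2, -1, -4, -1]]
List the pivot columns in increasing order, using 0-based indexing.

0, 2, 3, 4

ρ2 -> ρ2 − ρ1
ρ3 -> ρ3 − ρ1
ρ4 -> ρ4 + ρ1
ρ4 -> ρ4 + ρ2
ρ4 -> -1·ρ4
ρ3 -> ρ3 + 4·ρ4
ρ2 -> ρ2 + 4·ρ4
ρ1 -> ρ1 − 4·ρ4
ρ2 -> ρ2 − 4·ρ3
Pivot columns are the columns containing a leading 1.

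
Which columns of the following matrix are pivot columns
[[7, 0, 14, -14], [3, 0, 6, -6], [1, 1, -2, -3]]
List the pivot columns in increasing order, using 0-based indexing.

Multiply ρ1 by 1/7.
  [ 1  0   2  -2 ]
  [ 3  0   6  -6 ]
  [ 1  1  -2  -3 ]
Subtract 3 times ρ1 from ρ2.
  [ 1  0   2  -2 ]
  [ 0  0   0   0 ]
  [ 1  1  -2  -3 ]
Subtract ρ1 from ρ3.
  [ 1  0   2  -2 ]
  [ 0  0   0   0 ]
  [ 0  1  -4  -1 ]
Swap ρ2 and ρ3.
  [ 1  0   2  -2 ]
  [ 0  1  -4  -1 ]
  [ 0  0   0   0 ]
Pivot columns are the columns containing a leading 1.

0, 1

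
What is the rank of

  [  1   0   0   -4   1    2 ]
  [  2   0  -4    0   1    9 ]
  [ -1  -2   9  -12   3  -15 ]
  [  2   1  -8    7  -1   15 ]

rank = 4

r2 := r2 − 2·r1
  [  1   0   0   -4   1    2 ]
  [  0   0  -4    8  -1    5 ]
  [ -1  -2   9  -12   3  -15 ]
  [  2   1  -8    7  -1   15 ]
r3 := r3 + r1
  [ 1   0   0   -4   1    2 ]
  [ 0   0  -4    8  -1    5 ]
  [ 0  -2   9  -16   4  -13 ]
  [ 2   1  -8    7  -1   15 ]
r4 := r4 − 2·r1
  [ 1   0   0   -4   1    2 ]
  [ 0   0  -4    8  -1    5 ]
  [ 0  -2   9  -16   4  -13 ]
  [ 0   1  -8   15  -3   11 ]
r2 <=> r3
  [ 1   0   0   -4   1    2 ]
  [ 0  -2   9  -16   4  -13 ]
  [ 0   0  -4    8  -1    5 ]
  [ 0   1  -8   15  -3   11 ]
r2 := -1/2·r2
  [ 1  0     0  -4   1     2 ]
  [ 0  1  -9/2   8  -2  13/2 ]
  [ 0  0    -4   8  -1     5 ]
  [ 0  1    -8  15  -3    11 ]
r4 := r4 − r2
  [ 1  0     0  -4   1     2 ]
  [ 0  1  -9/2   8  -2  13/2 ]
  [ 0  0    -4   8  -1     5 ]
  [ 0  0  -7/2   7  -1   9/2 ]
r3 := -1/4·r3
  [ 1  0     0  -4    1     2 ]
  [ 0  1  -9/2   8   -2  13/2 ]
  [ 0  0     1  -2  1/4  -5/4 ]
  [ 0  0  -7/2   7   -1   9/2 ]
r4 := r4 + 7/2·r3
  [ 1  0     0  -4     1     2 ]
  [ 0  1  -9/2   8    -2  13/2 ]
  [ 0  0     1  -2   1/4  -5/4 ]
  [ 0  0     0   0  -1/8   1/8 ]
r4 := -8·r4
  [ 1  0     0  -4    1     2 ]
  [ 0  1  -9/2   8   -2  13/2 ]
  [ 0  0     1  -2  1/4  -5/4 ]
  [ 0  0     0   0    1    -1 ]
r3 := r3 − 1/4·r4
  [ 1  0     0  -4   1     2 ]
  [ 0  1  -9/2   8  -2  13/2 ]
  [ 0  0     1  -2   0    -1 ]
  [ 0  0     0   0   1    -1 ]
r2 := r2 + 2·r4
  [ 1  0     0  -4  1    2 ]
  [ 0  1  -9/2   8  0  9/2 ]
  [ 0  0     1  -2  0   -1 ]
  [ 0  0     0   0  1   -1 ]
r1 := r1 − r4
  [ 1  0     0  -4  0    3 ]
  [ 0  1  -9/2   8  0  9/2 ]
  [ 0  0     1  -2  0   -1 ]
  [ 0  0     0   0  1   -1 ]
r2 := r2 + 9/2·r3
  [ 1  0  0  -4  0   3 ]
  [ 0  1  0  -1  0   0 ]
  [ 0  0  1  -2  0  -1 ]
  [ 0  0  0   0  1  -1 ]
The reduced form has 4 nonzero rows.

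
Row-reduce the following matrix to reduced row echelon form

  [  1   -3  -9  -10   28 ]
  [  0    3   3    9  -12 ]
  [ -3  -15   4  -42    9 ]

R3 -> R3 + 3·R1
  [ 1   -3   -9  -10   28 ]
  [ 0    3    3    9  -12 ]
  [ 0  -24  -23  -72   93 ]
R2 -> 1/3·R2
  [ 1   -3   -9  -10  28 ]
  [ 0    1    1    3  -4 ]
  [ 0  -24  -23  -72  93 ]
R3 -> R3 + 24·R2
  [ 1  -3  -9  -10  28 ]
  [ 0   1   1    3  -4 ]
  [ 0   0   1    0  -3 ]
R2 -> R2 − R3
  [ 1  -3  -9  -10  28 ]
  [ 0   1   0    3  -1 ]
  [ 0   0   1    0  -3 ]
R1 -> R1 + 9·R3
  [ 1  -3  0  -10   1 ]
  [ 0   1  0    3  -1 ]
  [ 0   0  1    0  -3 ]
R1 -> R1 + 3·R2
  [ 1  0  0  -1  -2 ]
  [ 0  1  0   3  -1 ]
  [ 0  0  1   0  -3 ]

[[1, 0, 0, -1, -2], [0, 1, 0, 3, -1], [0, 0, 1, 0, -3]]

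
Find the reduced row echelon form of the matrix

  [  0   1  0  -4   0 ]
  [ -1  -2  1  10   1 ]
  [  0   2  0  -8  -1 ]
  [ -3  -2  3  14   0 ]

[[1, 0, -1, -2, 0], [0, 1, 0, -4, 0], [0, 0, 0, 0, 1], [0, 0, 0, 0, 0]]

ρ1 <=> ρ2
  [ -1  -2  1  10   1 ]
  [  0   1  0  -4   0 ]
  [  0   2  0  -8  -1 ]
  [ -3  -2  3  14   0 ]
ρ1 := -1·ρ1
  [  1   2  -1  -10  -1 ]
  [  0   1   0   -4   0 ]
  [  0   2   0   -8  -1 ]
  [ -3  -2   3   14   0 ]
ρ4 := ρ4 + 3·ρ1
  [ 1  2  -1  -10  -1 ]
  [ 0  1   0   -4   0 ]
  [ 0  2   0   -8  -1 ]
  [ 0  4   0  -16  -3 ]
ρ3 := ρ3 − 2·ρ2
  [ 1  2  -1  -10  -1 ]
  [ 0  1   0   -4   0 ]
  [ 0  0   0    0  -1 ]
  [ 0  4   0  -16  -3 ]
ρ4 := ρ4 − 4·ρ2
  [ 1  2  -1  -10  -1 ]
  [ 0  1   0   -4   0 ]
  [ 0  0   0    0  -1 ]
  [ 0  0   0    0  -3 ]
ρ3 := -1·ρ3
  [ 1  2  -1  -10  -1 ]
  [ 0  1   0   -4   0 ]
  [ 0  0   0    0   1 ]
  [ 0  0   0    0  -3 ]
ρ4 := ρ4 + 3·ρ3
  [ 1  2  -1  -10  -1 ]
  [ 0  1   0   -4   0 ]
  [ 0  0   0    0   1 ]
  [ 0  0   0    0   0 ]
ρ1 := ρ1 + ρ3
  [ 1  2  -1  -10  0 ]
  [ 0  1   0   -4  0 ]
  [ 0  0   0    0  1 ]
  [ 0  0   0    0  0 ]
ρ1 := ρ1 − 2·ρ2
  [ 1  0  -1  -2  0 ]
  [ 0  1   0  -4  0 ]
  [ 0  0   0   0  1 ]
  [ 0  0   0   0  0 ]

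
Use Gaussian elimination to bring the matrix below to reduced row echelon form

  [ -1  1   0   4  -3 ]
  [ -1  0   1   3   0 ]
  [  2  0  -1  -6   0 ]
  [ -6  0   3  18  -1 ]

[[1, 0, 0, -3, 0], [0, 1, 0, 1, 0], [0, 0, 1, 0, 0], [0, 0, 0, 0, 1]]

r1 ← -1·r1
  [  1  -1   0  -4   3 ]
  [ -1   0   1   3   0 ]
  [  2   0  -1  -6   0 ]
  [ -6   0   3  18  -1 ]
r2 ← r2 + r1
  [  1  -1   0  -4   3 ]
  [  0  -1   1  -1   3 ]
  [  2   0  -1  -6   0 ]
  [ -6   0   3  18  -1 ]
r3 ← r3 − 2·r1
  [  1  -1   0  -4   3 ]
  [  0  -1   1  -1   3 ]
  [  0   2  -1   2  -6 ]
  [ -6   0   3  18  -1 ]
r4 ← r4 + 6·r1
  [ 1  -1   0  -4   3 ]
  [ 0  -1   1  -1   3 ]
  [ 0   2  -1   2  -6 ]
  [ 0  -6   3  -6  17 ]
r2 ← -1·r2
  [ 1  -1   0  -4   3 ]
  [ 0   1  -1   1  -3 ]
  [ 0   2  -1   2  -6 ]
  [ 0  -6   3  -6  17 ]
r3 ← r3 − 2·r2
  [ 1  -1   0  -4   3 ]
  [ 0   1  -1   1  -3 ]
  [ 0   0   1   0   0 ]
  [ 0  -6   3  -6  17 ]
r4 ← r4 + 6·r2
  [ 1  -1   0  -4   3 ]
  [ 0   1  -1   1  -3 ]
  [ 0   0   1   0   0 ]
  [ 0   0  -3   0  -1 ]
r4 ← r4 + 3·r3
  [ 1  -1   0  -4   3 ]
  [ 0   1  -1   1  -3 ]
  [ 0   0   1   0   0 ]
  [ 0   0   0   0  -1 ]
r4 ← -1·r4
  [ 1  -1   0  -4   3 ]
  [ 0   1  -1   1  -3 ]
  [ 0   0   1   0   0 ]
  [ 0   0   0   0   1 ]
r2 ← r2 + 3·r4
  [ 1  -1   0  -4  3 ]
  [ 0   1  -1   1  0 ]
  [ 0   0   1   0  0 ]
  [ 0   0   0   0  1 ]
r1 ← r1 − 3·r4
  [ 1  -1   0  -4  0 ]
  [ 0   1  -1   1  0 ]
  [ 0   0   1   0  0 ]
  [ 0   0   0   0  1 ]
r2 ← r2 + r3
  [ 1  -1  0  -4  0 ]
  [ 0   1  0   1  0 ]
  [ 0   0  1   0  0 ]
  [ 0   0  0   0  1 ]
r1 ← r1 + r2
  [ 1  0  0  -3  0 ]
  [ 0  1  0   1  0 ]
  [ 0  0  1   0  0 ]
  [ 0  0  0   0  1 ]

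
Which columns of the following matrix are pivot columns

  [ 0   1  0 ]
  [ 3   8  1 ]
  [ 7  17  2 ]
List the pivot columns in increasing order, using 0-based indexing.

R1 <=> R2
R1 -> 1/3·R1
R3 -> R3 − 7·R1
R3 -> R3 + 5/3·R2
R3 -> -3·R3
R1 -> R1 − 1/3·R3
R1 -> R1 − 8/3·R2
Pivot columns are the columns containing a leading 1.

0, 1, 2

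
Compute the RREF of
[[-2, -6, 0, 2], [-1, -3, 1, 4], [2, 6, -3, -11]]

[[1, 3, 0, -1], [0, 0, 1, 3], [0, 0, 0, 0]]

ρ1 -> -1/2·ρ1
  [  1   3   0   -1 ]
  [ -1  -3   1    4 ]
  [  2   6  -3  -11 ]
ρ2 -> ρ2 + ρ1
  [ 1  3   0   -1 ]
  [ 0  0   1    3 ]
  [ 2  6  -3  -11 ]
ρ3 -> ρ3 − 2·ρ1
  [ 1  3   0  -1 ]
  [ 0  0   1   3 ]
  [ 0  0  -3  -9 ]
ρ3 -> ρ3 + 3·ρ2
  [ 1  3  0  -1 ]
  [ 0  0  1   3 ]
  [ 0  0  0   0 ]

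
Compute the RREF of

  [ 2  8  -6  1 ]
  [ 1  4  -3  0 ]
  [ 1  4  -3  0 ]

ρ1 -> 1/2·ρ1
  [ 1  4  -3  1/2 ]
  [ 1  4  -3    0 ]
  [ 1  4  -3    0 ]
ρ2 -> ρ2 − ρ1
  [ 1  4  -3   1/2 ]
  [ 0  0   0  -1/2 ]
  [ 1  4  -3     0 ]
ρ3 -> ρ3 − ρ1
  [ 1  4  -3   1/2 ]
  [ 0  0   0  -1/2 ]
  [ 0  0   0  -1/2 ]
ρ2 -> -2·ρ2
  [ 1  4  -3   1/2 ]
  [ 0  0   0     1 ]
  [ 0  0   0  -1/2 ]
ρ3 -> ρ3 + 1/2·ρ2
  [ 1  4  -3  1/2 ]
  [ 0  0   0    1 ]
  [ 0  0   0    0 ]
ρ1 -> ρ1 − 1/2·ρ2
  [ 1  4  -3  0 ]
  [ 0  0   0  1 ]
  [ 0  0   0  0 ]

[[1, 4, -3, 0], [0, 0, 0, 1], [0, 0, 0, 0]]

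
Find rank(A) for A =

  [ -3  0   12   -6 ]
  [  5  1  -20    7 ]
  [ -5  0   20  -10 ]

rank = 2

r1 := -1/3·r1
  [  1  0   -4    2 ]
  [  5  1  -20    7 ]
  [ -5  0   20  -10 ]
r2 := r2 − 5·r1
  [  1  0  -4    2 ]
  [  0  1   0   -3 ]
  [ -5  0  20  -10 ]
r3 := r3 + 5·r1
  [ 1  0  -4   2 ]
  [ 0  1   0  -3 ]
  [ 0  0   0   0 ]
The reduced form has 2 nonzero rows.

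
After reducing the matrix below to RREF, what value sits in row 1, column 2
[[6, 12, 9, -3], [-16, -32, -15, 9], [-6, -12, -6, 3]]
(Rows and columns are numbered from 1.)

2

r1 -> 1/6·r1
  [   1    2  3/2  -1/2 ]
  [ -16  -32  -15     9 ]
  [  -6  -12   -6     3 ]
r2 -> r2 + 16·r1
  [  1    2  3/2  -1/2 ]
  [  0    0    9     1 ]
  [ -6  -12   -6     3 ]
r3 -> r3 + 6·r1
  [ 1  2  3/2  -1/2 ]
  [ 0  0    9     1 ]
  [ 0  0    3     0 ]
r2 -> 1/9·r2
  [ 1  2  3/2  -1/2 ]
  [ 0  0    1   1/9 ]
  [ 0  0    3     0 ]
r3 -> r3 − 3·r2
  [ 1  2  3/2  -1/2 ]
  [ 0  0    1   1/9 ]
  [ 0  0    0  -1/3 ]
r3 -> -3·r3
  [ 1  2  3/2  -1/2 ]
  [ 0  0    1   1/9 ]
  [ 0  0    0     1 ]
r2 -> r2 − 1/9·r3
  [ 1  2  3/2  -1/2 ]
  [ 0  0    1     0 ]
  [ 0  0    0     1 ]
r1 -> r1 + 1/2·r3
  [ 1  2  3/2  0 ]
  [ 0  0    1  0 ]
  [ 0  0    0  1 ]
r1 -> r1 − 3/2·r2
  [ 1  2  0  0 ]
  [ 0  0  1  0 ]
  [ 0  0  0  1 ]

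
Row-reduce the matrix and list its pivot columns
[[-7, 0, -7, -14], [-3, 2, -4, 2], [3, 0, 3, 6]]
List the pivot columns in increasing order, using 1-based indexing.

1, 2

R1 → -1/7·R1
  [  1  0   1  2 ]
  [ -3  2  -4  2 ]
  [  3  0   3  6 ]
R2 → R2 + 3·R1
  [ 1  0   1  2 ]
  [ 0  2  -1  8 ]
  [ 3  0   3  6 ]
R3 → R3 − 3·R1
  [ 1  0   1  2 ]
  [ 0  2  -1  8 ]
  [ 0  0   0  0 ]
R2 → 1/2·R2
  [ 1  0     1  2 ]
  [ 0  1  -1/2  4 ]
  [ 0  0     0  0 ]
Pivot columns are the columns containing a leading 1.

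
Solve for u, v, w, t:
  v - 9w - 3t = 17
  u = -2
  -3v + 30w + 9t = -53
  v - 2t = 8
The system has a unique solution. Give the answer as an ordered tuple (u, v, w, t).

(-2, 2, -2/3, -3)

Form the augmented matrix and row-reduce:
  [ 0   1  -9  -3  |   17 ]
  [ 1   0   0   0  |   -2 ]
  [ 0  -3  30   9  |  -53 ]
  [ 0   1   0  -2  |    8 ]
R1 <=> R2
  [ 1   0   0   0  |   -2 ]
  [ 0   1  -9  -3  |   17 ]
  [ 0  -3  30   9  |  -53 ]
  [ 0   1   0  -2  |    8 ]
R3 ← R3 + 3·R2
  [ 1  0   0   0  |  -2 ]
  [ 0  1  -9  -3  |  17 ]
  [ 0  0   3   0  |  -2 ]
  [ 0  1   0  -2  |   8 ]
R4 ← R4 − R2
  [ 1  0   0   0  |  -2 ]
  [ 0  1  -9  -3  |  17 ]
  [ 0  0   3   0  |  -2 ]
  [ 0  0   9   1  |  -9 ]
R3 ← 1/3·R3
  [ 1  0   0   0  |    -2 ]
  [ 0  1  -9  -3  |    17 ]
  [ 0  0   1   0  |  -2/3 ]
  [ 0  0   9   1  |    -9 ]
R4 ← R4 − 9·R3
  [ 1  0   0   0  |    -2 ]
  [ 0  1  -9  -3  |    17 ]
  [ 0  0   1   0  |  -2/3 ]
  [ 0  0   0   1  |    -3 ]
R2 ← R2 + 3·R4
  [ 1  0   0  0  |    -2 ]
  [ 0  1  -9  0  |     8 ]
  [ 0  0   1  0  |  -2/3 ]
  [ 0  0   0  1  |    -3 ]
R2 ← R2 + 9·R3
  [ 1  0  0  0  |    -2 ]
  [ 0  1  0  0  |     2 ]
  [ 0  0  1  0  |  -2/3 ]
  [ 0  0  0  1  |    -3 ]
Reading off the last column: u = -2, v = 2, w = -2/3, t = -3.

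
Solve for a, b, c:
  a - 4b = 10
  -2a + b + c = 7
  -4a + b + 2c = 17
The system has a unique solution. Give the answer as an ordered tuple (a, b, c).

Form the augmented matrix and row-reduce:
  [  1  -4  0  |  10 ]
  [ -2   1  1  |   7 ]
  [ -4   1  2  |  17 ]
r2 := r2 + 2·r1
  [  1  -4  0  |  10 ]
  [  0  -7  1  |  27 ]
  [ -4   1  2  |  17 ]
r3 := r3 + 4·r1
  [ 1   -4  0  |  10 ]
  [ 0   -7  1  |  27 ]
  [ 0  -15  2  |  57 ]
r2 := -1/7·r2
  [ 1   -4     0  |     10 ]
  [ 0    1  -1/7  |  -27/7 ]
  [ 0  -15     2  |     57 ]
r3 := r3 + 15·r2
  [ 1  -4     0  |     10 ]
  [ 0   1  -1/7  |  -27/7 ]
  [ 0   0  -1/7  |   -6/7 ]
r3 := -7·r3
  [ 1  -4     0  |     10 ]
  [ 0   1  -1/7  |  -27/7 ]
  [ 0   0     1  |      6 ]
r2 := r2 + 1/7·r3
  [ 1  -4  0  |  10 ]
  [ 0   1  0  |  -3 ]
  [ 0   0  1  |   6 ]
r1 := r1 + 4·r2
  [ 1  0  0  |  -2 ]
  [ 0  1  0  |  -3 ]
  [ 0  0  1  |   6 ]
Reading off the last column: a = -2, b = -3, c = 6.

(-2, -3, 6)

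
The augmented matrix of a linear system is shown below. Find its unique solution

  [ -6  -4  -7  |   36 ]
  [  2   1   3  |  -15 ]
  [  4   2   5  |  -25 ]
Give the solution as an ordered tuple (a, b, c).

R1 := -1/6·R1
  [ 1  2/3  7/6  |   -6 ]
  [ 2    1    3  |  -15 ]
  [ 4    2    5  |  -25 ]
R2 := R2 − 2·R1
  [ 1   2/3  7/6  |   -6 ]
  [ 0  -1/3  2/3  |   -3 ]
  [ 4     2    5  |  -25 ]
R3 := R3 − 4·R1
  [ 1   2/3  7/6  |  -6 ]
  [ 0  -1/3  2/3  |  -3 ]
  [ 0  -2/3  1/3  |  -1 ]
R2 := -3·R2
  [ 1   2/3  7/6  |  -6 ]
  [ 0     1   -2  |   9 ]
  [ 0  -2/3  1/3  |  -1 ]
R3 := R3 + 2/3·R2
  [ 1  2/3  7/6  |  -6 ]
  [ 0    1   -2  |   9 ]
  [ 0    0   -1  |   5 ]
R3 := -1·R3
  [ 1  2/3  7/6  |  -6 ]
  [ 0    1   -2  |   9 ]
  [ 0    0    1  |  -5 ]
R2 := R2 + 2·R3
  [ 1  2/3  7/6  |  -6 ]
  [ 0    1    0  |  -1 ]
  [ 0    0    1  |  -5 ]
R1 := R1 − 7/6·R3
  [ 1  2/3  0  |  -1/6 ]
  [ 0    1  0  |    -1 ]
  [ 0    0  1  |    -5 ]
R1 := R1 − 2/3·R2
  [ 1  0  0  |  1/2 ]
  [ 0  1  0  |   -1 ]
  [ 0  0  1  |   -5 ]
Reading off the last column: a = 1/2, b = -1, c = -5.

(1/2, -1, -5)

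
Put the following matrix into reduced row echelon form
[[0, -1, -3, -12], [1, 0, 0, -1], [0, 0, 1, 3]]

[[1, 0, 0, -1], [0, 1, 0, 3], [0, 0, 1, 3]]

r1 <-> r2
  [ 1   0   0   -1 ]
  [ 0  -1  -3  -12 ]
  [ 0   0   1    3 ]
r2 → -1·r2
  [ 1  0  0  -1 ]
  [ 0  1  3  12 ]
  [ 0  0  1   3 ]
r2 → r2 − 3·r3
  [ 1  0  0  -1 ]
  [ 0  1  0   3 ]
  [ 0  0  1   3 ]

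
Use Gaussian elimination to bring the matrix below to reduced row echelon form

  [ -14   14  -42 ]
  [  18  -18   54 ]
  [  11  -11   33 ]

[[1, -1, 3], [0, 0, 0], [0, 0, 0]]

Multiply r1 by -1/14.
  [  1   -1   3 ]
  [ 18  -18  54 ]
  [ 11  -11  33 ]
Subtract 18 times r1 from r2.
  [  1   -1   3 ]
  [  0    0   0 ]
  [ 11  -11  33 ]
Subtract 11 times r1 from r3.
  [ 1  -1  3 ]
  [ 0   0  0 ]
  [ 0   0  0 ]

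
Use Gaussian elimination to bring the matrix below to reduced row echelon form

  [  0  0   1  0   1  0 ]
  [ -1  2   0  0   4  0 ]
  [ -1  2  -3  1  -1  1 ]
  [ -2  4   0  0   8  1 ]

r1 <=> r2
  [ -1  2   0  0   4  0 ]
  [  0  0   1  0   1  0 ]
  [ -1  2  -3  1  -1  1 ]
  [ -2  4   0  0   8  1 ]
r1 → -1·r1
  [  1  -2   0  0  -4  0 ]
  [  0   0   1  0   1  0 ]
  [ -1   2  -3  1  -1  1 ]
  [ -2   4   0  0   8  1 ]
r3 → r3 + r1
  [  1  -2   0  0  -4  0 ]
  [  0   0   1  0   1  0 ]
  [  0   0  -3  1  -5  1 ]
  [ -2   4   0  0   8  1 ]
r4 → r4 + 2·r1
  [ 1  -2   0  0  -4  0 ]
  [ 0   0   1  0   1  0 ]
  [ 0   0  -3  1  -5  1 ]
  [ 0   0   0  0   0  1 ]
r3 → r3 + 3·r2
  [ 1  -2  0  0  -4  0 ]
  [ 0   0  1  0   1  0 ]
  [ 0   0  0  1  -2  1 ]
  [ 0   0  0  0   0  1 ]
r3 → r3 − r4
  [ 1  -2  0  0  -4  0 ]
  [ 0   0  1  0   1  0 ]
  [ 0   0  0  1  -2  0 ]
  [ 0   0  0  0   0  1 ]

[[1, -2, 0, 0, -4, 0], [0, 0, 1, 0, 1, 0], [0, 0, 0, 1, -2, 0], [0, 0, 0, 0, 0, 1]]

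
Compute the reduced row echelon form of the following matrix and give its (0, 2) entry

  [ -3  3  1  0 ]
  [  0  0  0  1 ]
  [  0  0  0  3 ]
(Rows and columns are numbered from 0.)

R1 -> -1/3·R1
  [ 1  -1  -1/3  0 ]
  [ 0   0     0  1 ]
  [ 0   0     0  3 ]
R3 -> R3 − 3·R2
  [ 1  -1  -1/3  0 ]
  [ 0   0     0  1 ]
  [ 0   0     0  0 ]

-1/3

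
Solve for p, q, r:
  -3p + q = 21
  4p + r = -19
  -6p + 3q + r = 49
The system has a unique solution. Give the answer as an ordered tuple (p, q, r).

Form the augmented matrix and row-reduce:
  [ -3  1  0  |   21 ]
  [  4  0  1  |  -19 ]
  [ -6  3  1  |   49 ]
ρ1 -> -1/3·ρ1
  [  1  -1/3  0  |   -7 ]
  [  4     0  1  |  -19 ]
  [ -6     3  1  |   49 ]
ρ2 -> ρ2 − 4·ρ1
  [  1  -1/3  0  |  -7 ]
  [  0   4/3  1  |   9 ]
  [ -6     3  1  |  49 ]
ρ3 -> ρ3 + 6·ρ1
  [ 1  -1/3  0  |  -7 ]
  [ 0   4/3  1  |   9 ]
  [ 0     1  1  |   7 ]
ρ2 -> 3/4·ρ2
  [ 1  -1/3    0  |    -7 ]
  [ 0     1  3/4  |  27/4 ]
  [ 0     1    1  |     7 ]
ρ3 -> ρ3 − ρ2
  [ 1  -1/3    0  |    -7 ]
  [ 0     1  3/4  |  27/4 ]
  [ 0     0  1/4  |   1/4 ]
ρ3 -> 4·ρ3
  [ 1  -1/3    0  |    -7 ]
  [ 0     1  3/4  |  27/4 ]
  [ 0     0    1  |     1 ]
ρ2 -> ρ2 − 3/4·ρ3
  [ 1  -1/3  0  |  -7 ]
  [ 0     1  0  |   6 ]
  [ 0     0  1  |   1 ]
ρ1 -> ρ1 + 1/3·ρ2
  [ 1  0  0  |  -5 ]
  [ 0  1  0  |   6 ]
  [ 0  0  1  |   1 ]
Reading off the last column: p = -5, q = 6, r = 1.

(-5, 6, 1)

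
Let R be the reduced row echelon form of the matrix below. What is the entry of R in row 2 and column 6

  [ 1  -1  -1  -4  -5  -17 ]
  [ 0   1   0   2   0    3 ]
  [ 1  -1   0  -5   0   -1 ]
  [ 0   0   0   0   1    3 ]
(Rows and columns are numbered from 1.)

R3 → R3 − R1
  [ 1  -1  -1  -4  -5  -17 ]
  [ 0   1   0   2   0    3 ]
  [ 0   0   1  -1   5   16 ]
  [ 0   0   0   0   1    3 ]
R3 → R3 − 5·R4
  [ 1  -1  -1  -4  -5  -17 ]
  [ 0   1   0   2   0    3 ]
  [ 0   0   1  -1   0    1 ]
  [ 0   0   0   0   1    3 ]
R1 → R1 + 5·R4
  [ 1  -1  -1  -4  0  -2 ]
  [ 0   1   0   2  0   3 ]
  [ 0   0   1  -1  0   1 ]
  [ 0   0   0   0  1   3 ]
R1 → R1 + R3
  [ 1  -1  0  -5  0  -1 ]
  [ 0   1  0   2  0   3 ]
  [ 0   0  1  -1  0   1 ]
  [ 0   0  0   0  1   3 ]
R1 → R1 + R2
  [ 1  0  0  -3  0  2 ]
  [ 0  1  0   2  0  3 ]
  [ 0  0  1  -1  0  1 ]
  [ 0  0  0   0  1  3 ]

3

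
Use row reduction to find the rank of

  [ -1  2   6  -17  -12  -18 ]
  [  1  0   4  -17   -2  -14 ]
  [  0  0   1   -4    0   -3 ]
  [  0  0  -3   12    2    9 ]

rank = 4

R1 → -1·R1
  [ 1  -2  -6   17  12   18 ]
  [ 1   0   4  -17  -2  -14 ]
  [ 0   0   1   -4   0   -3 ]
  [ 0   0  -3   12   2    9 ]
R2 → R2 − R1
  [ 1  -2  -6   17   12   18 ]
  [ 0   2  10  -34  -14  -32 ]
  [ 0   0   1   -4    0   -3 ]
  [ 0   0  -3   12    2    9 ]
R2 → 1/2·R2
  [ 1  -2  -6   17  12   18 ]
  [ 0   1   5  -17  -7  -16 ]
  [ 0   0   1   -4   0   -3 ]
  [ 0   0  -3   12   2    9 ]
R4 → R4 + 3·R3
  [ 1  -2  -6   17  12   18 ]
  [ 0   1   5  -17  -7  -16 ]
  [ 0   0   1   -4   0   -3 ]
  [ 0   0   0    0   2    0 ]
R4 → 1/2·R4
  [ 1  -2  -6   17  12   18 ]
  [ 0   1   5  -17  -7  -16 ]
  [ 0   0   1   -4   0   -3 ]
  [ 0   0   0    0   1    0 ]
R2 → R2 + 7·R4
  [ 1  -2  -6   17  12   18 ]
  [ 0   1   5  -17   0  -16 ]
  [ 0   0   1   -4   0   -3 ]
  [ 0   0   0    0   1    0 ]
R1 → R1 − 12·R4
  [ 1  -2  -6   17  0   18 ]
  [ 0   1   5  -17  0  -16 ]
  [ 0   0   1   -4  0   -3 ]
  [ 0   0   0    0  1    0 ]
R2 → R2 − 5·R3
  [ 1  -2  -6  17  0  18 ]
  [ 0   1   0   3  0  -1 ]
  [ 0   0   1  -4  0  -3 ]
  [ 0   0   0   0  1   0 ]
R1 → R1 + 6·R3
  [ 1  -2  0  -7  0   0 ]
  [ 0   1  0   3  0  -1 ]
  [ 0   0  1  -4  0  -3 ]
  [ 0   0  0   0  1   0 ]
R1 → R1 + 2·R2
  [ 1  0  0  -1  0  -2 ]
  [ 0  1  0   3  0  -1 ]
  [ 0  0  1  -4  0  -3 ]
  [ 0  0  0   0  1   0 ]
The reduced form has 4 nonzero rows.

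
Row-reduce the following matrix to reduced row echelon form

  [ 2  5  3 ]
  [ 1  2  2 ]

Multiply r1 by 1/2.
  [ 1  5/2  3/2 ]
  [ 1    2    2 ]
Subtract r1 from r2.
  [ 1   5/2  3/2 ]
  [ 0  -1/2  1/2 ]
Multiply r2 by -2.
  [ 1  5/2  3/2 ]
  [ 0    1   -1 ]
Subtract 5/2 times r2 from r1.
  [ 1  0   4 ]
  [ 0  1  -1 ]

[[1, 0, 4], [0, 1, -1]]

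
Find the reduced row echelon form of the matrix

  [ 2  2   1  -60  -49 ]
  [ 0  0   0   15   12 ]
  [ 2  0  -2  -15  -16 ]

Multiply ρ1 by 1/2.
  [ 1  1  1/2  -30  -49/2 ]
  [ 0  0    0   15     12 ]
  [ 2  0   -2  -15    -16 ]
Subtract 2 times ρ1 from ρ3.
  [ 1   1  1/2  -30  -49/2 ]
  [ 0   0    0   15     12 ]
  [ 0  -2   -3   45     33 ]
Swap ρ2 and ρ3.
  [ 1   1  1/2  -30  -49/2 ]
  [ 0  -2   -3   45     33 ]
  [ 0   0    0   15     12 ]
Multiply ρ2 by -1/2.
  [ 1  1  1/2    -30  -49/2 ]
  [ 0  1  3/2  -45/2  -33/2 ]
  [ 0  0    0     15     12 ]
Multiply ρ3 by 1/15.
  [ 1  1  1/2    -30  -49/2 ]
  [ 0  1  3/2  -45/2  -33/2 ]
  [ 0  0    0      1    4/5 ]
Add 45/2 times ρ3 to ρ2.
  [ 1  1  1/2  -30  -49/2 ]
  [ 0  1  3/2    0    3/2 ]
  [ 0  0    0    1    4/5 ]
Add 30 times ρ3 to ρ1.
  [ 1  1  1/2  0  -1/2 ]
  [ 0  1  3/2  0   3/2 ]
  [ 0  0    0  1   4/5 ]
Subtract ρ2 from ρ1.
  [ 1  0   -1  0   -2 ]
  [ 0  1  3/2  0  3/2 ]
  [ 0  0    0  1  4/5 ]

[[1, 0, -1, 0, -2], [0, 1, 3/2, 0, 3/2], [0, 0, 0, 1, 4/5]]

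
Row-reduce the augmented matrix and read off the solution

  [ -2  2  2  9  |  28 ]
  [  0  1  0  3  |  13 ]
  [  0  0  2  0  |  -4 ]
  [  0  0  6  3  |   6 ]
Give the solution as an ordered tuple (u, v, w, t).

Multiply ρ1 by -1/2.
  [ 1  -1  -1  -9/2  |  -14 ]
  [ 0   1   0     3  |   13 ]
  [ 0   0   2     0  |   -4 ]
  [ 0   0   6     3  |    6 ]
Multiply ρ3 by 1/2.
  [ 1  -1  -1  -9/2  |  -14 ]
  [ 0   1   0     3  |   13 ]
  [ 0   0   1     0  |   -2 ]
  [ 0   0   6     3  |    6 ]
Subtract 6 times ρ3 from ρ4.
  [ 1  -1  -1  -9/2  |  -14 ]
  [ 0   1   0     3  |   13 ]
  [ 0   0   1     0  |   -2 ]
  [ 0   0   0     3  |   18 ]
Multiply ρ4 by 1/3.
  [ 1  -1  -1  -9/2  |  -14 ]
  [ 0   1   0     3  |   13 ]
  [ 0   0   1     0  |   -2 ]
  [ 0   0   0     1  |    6 ]
Subtract 3 times ρ4 from ρ2.
  [ 1  -1  -1  -9/2  |  -14 ]
  [ 0   1   0     0  |   -5 ]
  [ 0   0   1     0  |   -2 ]
  [ 0   0   0     1  |    6 ]
Add 9/2 times ρ4 to ρ1.
  [ 1  -1  -1  0  |  13 ]
  [ 0   1   0  0  |  -5 ]
  [ 0   0   1  0  |  -2 ]
  [ 0   0   0  1  |   6 ]
Add ρ3 to ρ1.
  [ 1  -1  0  0  |  11 ]
  [ 0   1  0  0  |  -5 ]
  [ 0   0  1  0  |  -2 ]
  [ 0   0  0  1  |   6 ]
Add ρ2 to ρ1.
  [ 1  0  0  0  |   6 ]
  [ 0  1  0  0  |  -5 ]
  [ 0  0  1  0  |  -2 ]
  [ 0  0  0  1  |   6 ]
Reading off the last column: u = 6, v = -5, w = -2, t = 6.

(6, -5, -2, 6)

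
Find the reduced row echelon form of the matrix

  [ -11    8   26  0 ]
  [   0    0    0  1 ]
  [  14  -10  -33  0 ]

[[1, 0, -2, 0], [0, 1, 1/2, 0], [0, 0, 0, 1]]

ρ1 → -1/11·ρ1
  [  1  -8/11  -26/11  0 ]
  [  0      0       0  1 ]
  [ 14    -10     -33  0 ]
ρ3 → ρ3 − 14·ρ1
  [ 1  -8/11  -26/11  0 ]
  [ 0      0       0  1 ]
  [ 0   2/11    1/11  0 ]
ρ2 <=> ρ3
  [ 1  -8/11  -26/11  0 ]
  [ 0   2/11    1/11  0 ]
  [ 0      0       0  1 ]
ρ2 → 11/2·ρ2
  [ 1  -8/11  -26/11  0 ]
  [ 0      1     1/2  0 ]
  [ 0      0       0  1 ]
ρ1 → ρ1 + 8/11·ρ2
  [ 1  0   -2  0 ]
  [ 0  1  1/2  0 ]
  [ 0  0    0  1 ]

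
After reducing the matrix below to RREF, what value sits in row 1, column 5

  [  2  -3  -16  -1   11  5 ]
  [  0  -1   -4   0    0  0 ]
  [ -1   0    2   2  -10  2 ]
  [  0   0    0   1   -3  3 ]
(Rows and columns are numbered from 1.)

4

R1 -> 1/2·R1
  [  1  -3/2  -8  -1/2  11/2  5/2 ]
  [  0    -1  -4     0     0    0 ]
  [ -1     0   2     2   -10    2 ]
  [  0     0   0     1    -3    3 ]
R3 -> R3 + R1
  [ 1  -3/2  -8  -1/2  11/2  5/2 ]
  [ 0    -1  -4     0     0    0 ]
  [ 0  -3/2  -6   3/2  -9/2  9/2 ]
  [ 0     0   0     1    -3    3 ]
R2 -> -1·R2
  [ 1  -3/2  -8  -1/2  11/2  5/2 ]
  [ 0     1   4     0     0    0 ]
  [ 0  -3/2  -6   3/2  -9/2  9/2 ]
  [ 0     0   0     1    -3    3 ]
R3 -> R3 + 3/2·R2
  [ 1  -3/2  -8  -1/2  11/2  5/2 ]
  [ 0     1   4     0     0    0 ]
  [ 0     0   0   3/2  -9/2  9/2 ]
  [ 0     0   0     1    -3    3 ]
R3 -> 2/3·R3
  [ 1  -3/2  -8  -1/2  11/2  5/2 ]
  [ 0     1   4     0     0    0 ]
  [ 0     0   0     1    -3    3 ]
  [ 0     0   0     1    -3    3 ]
R4 -> R4 − R3
  [ 1  -3/2  -8  -1/2  11/2  5/2 ]
  [ 0     1   4     0     0    0 ]
  [ 0     0   0     1    -3    3 ]
  [ 0     0   0     0     0    0 ]
R1 -> R1 + 1/2·R3
  [ 1  -3/2  -8  0   4  4 ]
  [ 0     1   4  0   0  0 ]
  [ 0     0   0  1  -3  3 ]
  [ 0     0   0  0   0  0 ]
R1 -> R1 + 3/2·R2
  [ 1  0  -2  0   4  4 ]
  [ 0  1   4  0   0  0 ]
  [ 0  0   0  1  -3  3 ]
  [ 0  0   0  0   0  0 ]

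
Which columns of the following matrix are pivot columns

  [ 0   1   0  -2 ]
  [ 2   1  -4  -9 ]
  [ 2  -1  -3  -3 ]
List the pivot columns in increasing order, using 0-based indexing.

r1 <=> r2
r1 -> 1/2·r1
r3 -> r3 − 2·r1
r3 -> r3 + 2·r2
r1 -> r1 + 2·r3
r1 -> r1 − 1/2·r2
Pivot columns are the columns containing a leading 1.

0, 1, 2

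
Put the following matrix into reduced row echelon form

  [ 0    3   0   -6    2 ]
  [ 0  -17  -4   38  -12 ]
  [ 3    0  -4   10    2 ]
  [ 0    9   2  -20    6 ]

Swap ρ1 and ρ3.
  [ 3    0  -4   10    2 ]
  [ 0  -17  -4   38  -12 ]
  [ 0    3   0   -6    2 ]
  [ 0    9   2  -20    6 ]
Multiply ρ1 by 1/3.
  [ 1    0  -4/3  10/3  2/3 ]
  [ 0  -17    -4    38  -12 ]
  [ 0    3     0    -6    2 ]
  [ 0    9     2   -20    6 ]
Multiply ρ2 by -1/17.
  [ 1  0  -4/3    10/3    2/3 ]
  [ 0  1  4/17  -38/17  12/17 ]
  [ 0  3     0      -6      2 ]
  [ 0  9     2     -20      6 ]
Subtract 3 times ρ2 from ρ3.
  [ 1  0    -4/3    10/3    2/3 ]
  [ 0  1    4/17  -38/17  12/17 ]
  [ 0  0  -12/17   12/17  -2/17 ]
  [ 0  9       2     -20      6 ]
Subtract 9 times ρ2 from ρ4.
  [ 1  0    -4/3    10/3    2/3 ]
  [ 0  1    4/17  -38/17  12/17 ]
  [ 0  0  -12/17   12/17  -2/17 ]
  [ 0  0   -2/17    2/17  -6/17 ]
Multiply ρ3 by -17/12.
  [ 1  0   -4/3    10/3    2/3 ]
  [ 0  1   4/17  -38/17  12/17 ]
  [ 0  0      1      -1    1/6 ]
  [ 0  0  -2/17    2/17  -6/17 ]
Add 2/17 times ρ3 to ρ4.
  [ 1  0  -4/3    10/3    2/3 ]
  [ 0  1  4/17  -38/17  12/17 ]
  [ 0  0     1      -1    1/6 ]
  [ 0  0     0       0   -1/3 ]
Multiply ρ4 by -3.
  [ 1  0  -4/3    10/3    2/3 ]
  [ 0  1  4/17  -38/17  12/17 ]
  [ 0  0     1      -1    1/6 ]
  [ 0  0     0       0      1 ]
Subtract 1/6 times ρ4 from ρ3.
  [ 1  0  -4/3    10/3    2/3 ]
  [ 0  1  4/17  -38/17  12/17 ]
  [ 0  0     1      -1      0 ]
  [ 0  0     0       0      1 ]
Subtract 12/17 times ρ4 from ρ2.
  [ 1  0  -4/3    10/3  2/3 ]
  [ 0  1  4/17  -38/17    0 ]
  [ 0  0     1      -1    0 ]
  [ 0  0     0       0    1 ]
Subtract 2/3 times ρ4 from ρ1.
  [ 1  0  -4/3    10/3  0 ]
  [ 0  1  4/17  -38/17  0 ]
  [ 0  0     1      -1  0 ]
  [ 0  0     0       0  1 ]
Subtract 4/17 times ρ3 from ρ2.
  [ 1  0  -4/3  10/3  0 ]
  [ 0  1     0    -2  0 ]
  [ 0  0     1    -1  0 ]
  [ 0  0     0     0  1 ]
Add 4/3 times ρ3 to ρ1.
  [ 1  0  0   2  0 ]
  [ 0  1  0  -2  0 ]
  [ 0  0  1  -1  0 ]
  [ 0  0  0   0  1 ]

[[1, 0, 0, 2, 0], [0, 1, 0, -2, 0], [0, 0, 1, -1, 0], [0, 0, 0, 0, 1]]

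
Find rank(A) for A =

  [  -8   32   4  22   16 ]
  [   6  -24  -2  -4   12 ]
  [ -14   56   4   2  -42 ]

Multiply r1 by -1/8.
  [   1   -4  -1/2  -11/4   -2 ]
  [   6  -24    -2     -4   12 ]
  [ -14   56     4      2  -42 ]
Subtract 6 times r1 from r2.
  [   1  -4  -1/2  -11/4   -2 ]
  [   0   0     1   25/2   24 ]
  [ -14  56     4      2  -42 ]
Add 14 times r1 to r3.
  [ 1  -4  -1/2  -11/4   -2 ]
  [ 0   0     1   25/2   24 ]
  [ 0   0    -3  -73/2  -70 ]
Add 3 times r2 to r3.
  [ 1  -4  -1/2  -11/4  -2 ]
  [ 0   0     1   25/2  24 ]
  [ 0   0     0      1   2 ]
Subtract 25/2 times r3 from r2.
  [ 1  -4  -1/2  -11/4  -2 ]
  [ 0   0     1      0  -1 ]
  [ 0   0     0      1   2 ]
Add 11/4 times r3 to r1.
  [ 1  -4  -1/2  0  7/2 ]
  [ 0   0     1  0   -1 ]
  [ 0   0     0  1    2 ]
Add 1/2 times r2 to r1.
  [ 1  -4  0  0   3 ]
  [ 0   0  1  0  -1 ]
  [ 0   0  0  1   2 ]
The reduced form has 3 nonzero rows.

rank = 3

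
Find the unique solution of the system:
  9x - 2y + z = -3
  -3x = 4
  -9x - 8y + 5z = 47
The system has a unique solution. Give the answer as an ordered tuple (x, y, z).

Form the augmented matrix and row-reduce:
  [  9  -2  1  |  -3 ]
  [ -3   0  0  |   4 ]
  [ -9  -8  5  |  47 ]
Multiply R1 by 1/9.
Add 3 times R1 to R2.
Add 9 times R1 to R3.
Multiply R2 by -3/2.
Add 10 times R2 to R3.
Add 1/2 times R3 to R2.
Subtract 1/9 times R3 from R1.
Add 2/9 times R2 to R1.
Reading off the last column: x = -4/3, y = -5, z = -1.

(-4/3, -5, -1)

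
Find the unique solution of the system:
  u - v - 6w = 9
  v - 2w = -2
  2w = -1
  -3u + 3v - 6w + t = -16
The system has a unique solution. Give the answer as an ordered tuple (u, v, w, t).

(3, -3, -1/2, -1)

Form the augmented matrix and row-reduce:
  [  1  -1  -6  0  |    9 ]
  [  0   1  -2  0  |   -2 ]
  [  0   0   2  0  |   -1 ]
  [ -3   3  -6  1  |  -16 ]
r4 := r4 + 3·r1
  [ 1  -1   -6  0  |   9 ]
  [ 0   1   -2  0  |  -2 ]
  [ 0   0    2  0  |  -1 ]
  [ 0   0  -24  1  |  11 ]
r3 := 1/2·r3
  [ 1  -1   -6  0  |     9 ]
  [ 0   1   -2  0  |    -2 ]
  [ 0   0    1  0  |  -1/2 ]
  [ 0   0  -24  1  |    11 ]
r4 := r4 + 24·r3
  [ 1  -1  -6  0  |     9 ]
  [ 0   1  -2  0  |    -2 ]
  [ 0   0   1  0  |  -1/2 ]
  [ 0   0   0  1  |    -1 ]
r2 := r2 + 2·r3
  [ 1  -1  -6  0  |     9 ]
  [ 0   1   0  0  |    -3 ]
  [ 0   0   1  0  |  -1/2 ]
  [ 0   0   0  1  |    -1 ]
r1 := r1 + 6·r3
  [ 1  -1  0  0  |     6 ]
  [ 0   1  0  0  |    -3 ]
  [ 0   0  1  0  |  -1/2 ]
  [ 0   0  0  1  |    -1 ]
r1 := r1 + r2
  [ 1  0  0  0  |     3 ]
  [ 0  1  0  0  |    -3 ]
  [ 0  0  1  0  |  -1/2 ]
  [ 0  0  0  1  |    -1 ]
Reading off the last column: u = 3, v = -3, w = -1/2, t = -1.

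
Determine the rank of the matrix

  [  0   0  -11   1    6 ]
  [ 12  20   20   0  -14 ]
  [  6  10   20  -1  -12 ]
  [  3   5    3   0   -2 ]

Swap R1 and R2.
Multiply R1 by 1/12.
Subtract 6 times R1 from R3.
Subtract 3 times R1 from R4.
Multiply R2 by -1/11.
Subtract 10 times R2 from R3.
Add 2 times R2 to R4.
Multiply R3 by -11.
Add 2/11 times R3 to R4.
Multiply R4 by -2.
Add 5 times R4 to R3.
Add 6/11 times R4 to R2.
Add 7/6 times R4 to R1.
Add 1/11 times R3 to R2.
Subtract 5/3 times R2 from R1.
The reduced form has 4 nonzero rows.

rank = 4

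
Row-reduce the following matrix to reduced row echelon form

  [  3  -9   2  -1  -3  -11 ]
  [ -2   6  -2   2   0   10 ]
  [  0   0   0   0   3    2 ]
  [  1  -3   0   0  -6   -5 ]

R1 → 1/3·R1
  [  1  -3  2/3  -1/3  -1  -11/3 ]
  [ -2   6   -2     2   0     10 ]
  [  0   0    0     0   3      2 ]
  [  1  -3    0     0  -6     -5 ]
R2 → R2 + 2·R1
  [ 1  -3   2/3  -1/3  -1  -11/3 ]
  [ 0   0  -2/3   4/3  -2    8/3 ]
  [ 0   0     0     0   3      2 ]
  [ 1  -3     0     0  -6     -5 ]
R4 → R4 − R1
  [ 1  -3   2/3  -1/3  -1  -11/3 ]
  [ 0   0  -2/3   4/3  -2    8/3 ]
  [ 0   0     0     0   3      2 ]
  [ 0   0  -2/3   1/3  -5   -4/3 ]
R2 → -3/2·R2
  [ 1  -3   2/3  -1/3  -1  -11/3 ]
  [ 0   0     1    -2   3     -4 ]
  [ 0   0     0     0   3      2 ]
  [ 0   0  -2/3   1/3  -5   -4/3 ]
R4 → R4 + 2/3·R2
  [ 1  -3  2/3  -1/3  -1  -11/3 ]
  [ 0   0    1    -2   3     -4 ]
  [ 0   0    0     0   3      2 ]
  [ 0   0    0    -1  -3     -4 ]
R3 ↔ R4
  [ 1  -3  2/3  -1/3  -1  -11/3 ]
  [ 0   0    1    -2   3     -4 ]
  [ 0   0    0    -1  -3     -4 ]
  [ 0   0    0     0   3      2 ]
R3 → -1·R3
  [ 1  -3  2/3  -1/3  -1  -11/3 ]
  [ 0   0    1    -2   3     -4 ]
  [ 0   0    0     1   3      4 ]
  [ 0   0    0     0   3      2 ]
R4 → 1/3·R4
  [ 1  -3  2/3  -1/3  -1  -11/3 ]
  [ 0   0    1    -2   3     -4 ]
  [ 0   0    0     1   3      4 ]
  [ 0   0    0     0   1    2/3 ]
R3 → R3 − 3·R4
  [ 1  -3  2/3  -1/3  -1  -11/3 ]
  [ 0   0    1    -2   3     -4 ]
  [ 0   0    0     1   0      2 ]
  [ 0   0    0     0   1    2/3 ]
R2 → R2 − 3·R4
  [ 1  -3  2/3  -1/3  -1  -11/3 ]
  [ 0   0    1    -2   0     -6 ]
  [ 0   0    0     1   0      2 ]
  [ 0   0    0     0   1    2/3 ]
R1 → R1 + R4
  [ 1  -3  2/3  -1/3  0   -3 ]
  [ 0   0    1    -2  0   -6 ]
  [ 0   0    0     1  0    2 ]
  [ 0   0    0     0  1  2/3 ]
R2 → R2 + 2·R3
  [ 1  -3  2/3  -1/3  0   -3 ]
  [ 0   0    1     0  0   -2 ]
  [ 0   0    0     1  0    2 ]
  [ 0   0    0     0  1  2/3 ]
R1 → R1 + 1/3·R3
  [ 1  -3  2/3  0  0  -7/3 ]
  [ 0   0    1  0  0    -2 ]
  [ 0   0    0  1  0     2 ]
  [ 0   0    0  0  1   2/3 ]
R1 → R1 − 2/3·R2
  [ 1  -3  0  0  0   -1 ]
  [ 0   0  1  0  0   -2 ]
  [ 0   0  0  1  0    2 ]
  [ 0   0  0  0  1  2/3 ]

[[1, -3, 0, 0, 0, -1], [0, 0, 1, 0, 0, -2], [0, 0, 0, 1, 0, 2], [0, 0, 0, 0, 1, 2/3]]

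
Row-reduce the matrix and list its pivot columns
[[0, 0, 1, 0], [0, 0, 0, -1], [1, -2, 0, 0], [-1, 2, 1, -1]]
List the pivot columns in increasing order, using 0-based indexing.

ρ1 ↔ ρ3
  [  1  -2  0   0 ]
  [  0   0  0  -1 ]
  [  0   0  1   0 ]
  [ -1   2  1  -1 ]
ρ4 → ρ4 + ρ1
  [ 1  -2  0   0 ]
  [ 0   0  0  -1 ]
  [ 0   0  1   0 ]
  [ 0   0  1  -1 ]
ρ2 ↔ ρ3
  [ 1  -2  0   0 ]
  [ 0   0  1   0 ]
  [ 0   0  0  -1 ]
  [ 0   0  1  -1 ]
ρ4 → ρ4 − ρ2
  [ 1  -2  0   0 ]
  [ 0   0  1   0 ]
  [ 0   0  0  -1 ]
  [ 0   0  0  -1 ]
ρ3 → -1·ρ3
  [ 1  -2  0   0 ]
  [ 0   0  1   0 ]
  [ 0   0  0   1 ]
  [ 0   0  0  -1 ]
ρ4 → ρ4 + ρ3
  [ 1  -2  0  0 ]
  [ 0   0  1  0 ]
  [ 0   0  0  1 ]
  [ 0   0  0  0 ]
Pivot columns are the columns containing a leading 1.

0, 2, 3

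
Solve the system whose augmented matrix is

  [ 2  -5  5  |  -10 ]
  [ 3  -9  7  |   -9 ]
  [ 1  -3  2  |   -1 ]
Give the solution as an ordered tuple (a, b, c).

R1 -> 1/2·R1
  [ 1  -5/2  5/2  |  -5 ]
  [ 3    -9    7  |  -9 ]
  [ 1    -3    2  |  -1 ]
R2 -> R2 − 3·R1
  [ 1  -5/2   5/2  |  -5 ]
  [ 0  -3/2  -1/2  |   6 ]
  [ 1    -3     2  |  -1 ]
R3 -> R3 − R1
  [ 1  -5/2   5/2  |  -5 ]
  [ 0  -3/2  -1/2  |   6 ]
  [ 0  -1/2  -1/2  |   4 ]
R2 -> -2/3·R2
  [ 1  -5/2   5/2  |  -5 ]
  [ 0     1   1/3  |  -4 ]
  [ 0  -1/2  -1/2  |   4 ]
R3 -> R3 + 1/2·R2
  [ 1  -5/2   5/2  |  -5 ]
  [ 0     1   1/3  |  -4 ]
  [ 0     0  -1/3  |   2 ]
R3 -> -3·R3
  [ 1  -5/2  5/2  |  -5 ]
  [ 0     1  1/3  |  -4 ]
  [ 0     0    1  |  -6 ]
R2 -> R2 − 1/3·R3
  [ 1  -5/2  5/2  |  -5 ]
  [ 0     1    0  |  -2 ]
  [ 0     0    1  |  -6 ]
R1 -> R1 − 5/2·R3
  [ 1  -5/2  0  |  10 ]
  [ 0     1  0  |  -2 ]
  [ 0     0  1  |  -6 ]
R1 -> R1 + 5/2·R2
  [ 1  0  0  |   5 ]
  [ 0  1  0  |  -2 ]
  [ 0  0  1  |  -6 ]
Reading off the last column: a = 5, b = -2, c = -6.

(5, -2, -6)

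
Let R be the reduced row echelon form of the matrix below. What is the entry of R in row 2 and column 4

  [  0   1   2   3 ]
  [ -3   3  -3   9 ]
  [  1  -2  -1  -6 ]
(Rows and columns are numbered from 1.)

Swap R1 and R2.
  [ -3   3  -3   9 ]
  [  0   1   2   3 ]
  [  1  -2  -1  -6 ]
Multiply R1 by -1/3.
  [ 1  -1   1  -3 ]
  [ 0   1   2   3 ]
  [ 1  -2  -1  -6 ]
Subtract R1 from R3.
  [ 1  -1   1  -3 ]
  [ 0   1   2   3 ]
  [ 0  -1  -2  -3 ]
Add R2 to R3.
  [ 1  -1  1  -3 ]
  [ 0   1  2   3 ]
  [ 0   0  0   0 ]
Add R2 to R1.
  [ 1  0  3  0 ]
  [ 0  1  2  3 ]
  [ 0  0  0  0 ]

3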